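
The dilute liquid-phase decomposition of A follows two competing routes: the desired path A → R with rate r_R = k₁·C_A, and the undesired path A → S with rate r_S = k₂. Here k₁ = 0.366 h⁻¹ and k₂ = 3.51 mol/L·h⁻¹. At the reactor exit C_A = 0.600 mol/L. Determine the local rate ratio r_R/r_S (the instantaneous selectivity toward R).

S_{R/S} = r_R/r_S = (k₁·C_A)/(k₂) = (k₁/k₂)·C_A.
= (0.366×0.6000) / (3.51) = 0.2196/3.510 = 0.0626.
Since the desired path is higher order in A, keeping C_A high (PFR or concentrated feed) favours R.

0.0626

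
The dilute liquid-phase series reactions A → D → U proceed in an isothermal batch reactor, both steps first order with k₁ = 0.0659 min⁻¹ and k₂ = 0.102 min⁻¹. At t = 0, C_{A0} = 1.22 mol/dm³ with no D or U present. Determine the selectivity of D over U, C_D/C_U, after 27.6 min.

For first-order series with pure A initially, C_D(t) = k₁C_{A0}/(k₂−k₁)·(e^(−k₁t) − e^(−k₂t)).
e^(−k₁t) = e^(−0.0659×27.6) = e^(−1.819) = 0.1622; e^(−k₂t) = e^(−2.815) = 0.05989.
C_D = 0.0659×1.22/(0.102−0.0659) × (0.1622−0.05989) = 2.227×0.1023 = 0.2279 mol/dm³.
C_A = C_{A0}e^(−k₁t) = 0.1979 mol/dm³, so C_U = C_{A0}−C_A−C_D = 0.7942 mol/dm³; C_D/C_U = 0.287.

0.287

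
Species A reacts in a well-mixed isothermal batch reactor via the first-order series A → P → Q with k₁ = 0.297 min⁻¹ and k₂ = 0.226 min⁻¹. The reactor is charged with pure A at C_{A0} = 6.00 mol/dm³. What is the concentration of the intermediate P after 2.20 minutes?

2.21 mol/dm³

Solving the coupled first-order balances gives C_P(t) = [k₁/(k₂−k₁)]·C_{A0}·(e^(−k₁t) − e^(−k₂t)).
e^(−k₁t) = e^(−0.297×2.20) = e^(−0.6534) = 0.5203; e^(−k₂t) = e^(−0.4972) = 0.6082.
C_P = 0.297×6.00/(0.226−0.297) × (0.5203−0.6082) = (-25.10)×(-0.08796) = 2.208 mol/dm³.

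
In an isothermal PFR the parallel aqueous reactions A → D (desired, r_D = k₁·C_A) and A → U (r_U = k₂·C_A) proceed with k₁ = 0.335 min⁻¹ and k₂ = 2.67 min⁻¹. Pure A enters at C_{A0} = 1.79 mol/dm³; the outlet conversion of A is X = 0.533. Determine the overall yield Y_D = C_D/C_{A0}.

C_A = C_{A0}(1−X) = 0.8359 mol/dm³.
Both paths are first order in A, so the instantaneous fraction to D is constant: dC_D/d(−C_A) = k₁/(k₁+k₂) = 0.1115.
C_D = 0.1115·(C_{A0}−C_A) = 0.1115×0.9541 = 0.106 mol/dm³.
Y_D = C_D/C_{A0} = 0.1064/1.79 = 0.0594.

0.0594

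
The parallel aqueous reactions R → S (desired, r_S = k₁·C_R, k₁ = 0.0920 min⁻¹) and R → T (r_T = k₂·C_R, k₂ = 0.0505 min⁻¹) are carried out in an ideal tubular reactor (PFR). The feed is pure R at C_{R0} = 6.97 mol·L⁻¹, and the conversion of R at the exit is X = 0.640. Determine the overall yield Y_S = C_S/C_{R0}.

C_R = C_{R0}(1−X) = 2.509 mol·L⁻¹.
Both paths are first order in R, so the instantaneous fraction to S is constant: dC_S/d(−C_R) = k₁/(k₁+k₂) = 0.6456.
C_S = 0.6456·(C_{R0}−C_R) = 0.6456×4.461 = 2.88 mol·L⁻¹.
Y_S = C_S/C_{R0} = 2.880/6.97 = 0.413.

0.413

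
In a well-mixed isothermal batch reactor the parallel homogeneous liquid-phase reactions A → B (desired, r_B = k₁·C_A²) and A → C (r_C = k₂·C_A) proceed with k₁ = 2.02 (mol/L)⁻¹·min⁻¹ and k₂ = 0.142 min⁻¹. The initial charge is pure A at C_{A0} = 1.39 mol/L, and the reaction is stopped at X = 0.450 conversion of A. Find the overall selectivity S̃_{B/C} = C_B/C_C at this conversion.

14.9

C_A = C_{A0}(1−X) = 0.7645 mol/L.
Along a PFR/batch, dC_C/dC_A = −r_C/(r_B+r_C) = −k₂/(k₂+k₁·C_A).
Integrating from C_{A0} to C_A: C_C = (0.142/2.02)·ln[(0.142+2.02·1.39)/(0.142+2.02·0.764)] = 0.07030·ln(2.950/1.686) = 0.03931 mol/L.
Then C_B = (C_{A0}−C_A) − C_C = 0.6255 − 0.03931 = 0.5862 mol/L.
S̃_{B/C} = C_B/C_C = 0.5862/0.03931 = 14.9.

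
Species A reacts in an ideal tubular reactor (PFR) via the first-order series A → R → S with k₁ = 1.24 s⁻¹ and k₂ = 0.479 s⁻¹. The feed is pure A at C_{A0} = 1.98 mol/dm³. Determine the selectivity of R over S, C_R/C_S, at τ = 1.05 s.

Solving the coupled first-order balances gives C_R(τ) = [k₁/(k₂−k₁)]·C_{A0}·(e^(−k₁τ) − e^(−k₂τ)).
e^(−k₁τ) = e^(−1.24×1.05) = e^(−1.302) = 0.2720; e^(−k₂τ) = e^(−0.5030) = 0.6047.
C_R = 1.24×1.98/(0.479−1.24) × (0.2720−0.6047) = (-3.226)×(-0.3328) = 1.074 mol/dm³.
C_A = C_{A0}e^(−k₁τ) = 0.5385 mol/dm³, so C_S = C_{A0}−C_A−C_R = 0.3679 mol/dm³; C_R/C_S = 2.92.

2.92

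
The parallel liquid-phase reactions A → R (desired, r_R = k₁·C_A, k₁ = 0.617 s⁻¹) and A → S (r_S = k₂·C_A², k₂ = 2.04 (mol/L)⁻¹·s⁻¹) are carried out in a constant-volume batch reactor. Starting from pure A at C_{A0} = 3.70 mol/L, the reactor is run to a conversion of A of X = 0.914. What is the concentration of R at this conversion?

C_A = C_{A0}(1−X) = 0.3182 mol/L.
Along a PFR/batch, dC_R/dC_A = −r_R/(r_R+r_S) = −k₁/(k₁+k₂·C_A).
Integrating from C_{A0} to C_A: C_R = (0.617/2.04)·ln[(0.617+2.04·3.70)/(0.617+2.04·0.318)] = 0.3025·ln(8.165/1.266) = 0.5637 mol/L.

0.564 mol/L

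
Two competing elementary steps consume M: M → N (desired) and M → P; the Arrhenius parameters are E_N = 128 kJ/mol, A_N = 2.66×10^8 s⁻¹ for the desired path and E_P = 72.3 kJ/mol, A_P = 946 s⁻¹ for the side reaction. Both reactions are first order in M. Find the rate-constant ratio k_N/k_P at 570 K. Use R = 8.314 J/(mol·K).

2.21

With equal orders, S_{N/P} = k_N/k_P = (A_N/A_P)·exp[(E_P−E_N)/(RT)].
(E_P−E_N)/(RT) = (72.3−128)×10³/(8.314×570) = -55700/4739 = -11.75.
k_N/k_P = (2.66×10^8/946)·exp(-11.75) = 2.812×10^5 × 7.861×10^-6 = 2.21.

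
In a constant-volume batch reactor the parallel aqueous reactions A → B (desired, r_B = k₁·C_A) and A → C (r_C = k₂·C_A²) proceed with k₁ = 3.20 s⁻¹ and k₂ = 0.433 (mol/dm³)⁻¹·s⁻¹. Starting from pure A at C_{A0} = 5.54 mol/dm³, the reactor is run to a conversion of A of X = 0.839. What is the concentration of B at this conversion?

3.29 mol/dm³

C_A = C_{A0}(1−X) = 0.8919 mol/dm³.
Along a PFR/batch, dC_B/dC_A = −r_B/(r_B+r_C) = −k₁/(k₁+k₂·C_A).
Integrating from C_{A0} to C_A: C_B = (3.20/0.433)·ln[(3.20+0.433·5.54)/(3.20+0.433·0.892)] = 7.390·ln(5.599/3.586) = 3.292 mol/dm³.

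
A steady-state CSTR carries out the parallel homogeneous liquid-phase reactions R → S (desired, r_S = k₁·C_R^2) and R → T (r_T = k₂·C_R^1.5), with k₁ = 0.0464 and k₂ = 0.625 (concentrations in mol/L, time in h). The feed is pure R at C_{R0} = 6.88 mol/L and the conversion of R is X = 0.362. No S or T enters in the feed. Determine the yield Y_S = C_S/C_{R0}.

0.0487

Exit C_R = C_{R0}(1−X) = 6.88×0.638 = 4.389 mol/L.
Rates in a CSTR are evaluated at the outlet concentration: r_S = 0.0464×4.389^2 = 0.8940, r_T = 0.625×4.389^1.5 = 5.748.
Fraction of consumed R going to S: r_S/(r_S+r_T) = 0.1346.
C_S = 0.1346·C_{R0}·X = 0.1346×6.88×0.362 = 0.335 mol/L; Y_S = C_S/C_{R0} = 0.0487.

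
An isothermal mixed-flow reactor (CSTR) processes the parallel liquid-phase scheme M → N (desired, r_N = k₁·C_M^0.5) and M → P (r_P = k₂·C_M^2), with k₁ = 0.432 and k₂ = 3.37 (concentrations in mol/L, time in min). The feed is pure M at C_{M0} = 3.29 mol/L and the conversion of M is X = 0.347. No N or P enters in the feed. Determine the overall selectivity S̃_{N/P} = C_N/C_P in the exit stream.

0.0407

Exit C_M = C_{M0}(1−X) = 3.29×0.653 = 2.148 mol/L.
In a CSTR the entire volume is at exit conditions, so r_N = 0.432×2.148^0.5 = 0.6332 and r_P = 3.37×2.148^2 = 15.55.
Overall selectivity = C_N/C_P = r_Nτ/(r_Pτ) = r_N/r_P = 0.0407.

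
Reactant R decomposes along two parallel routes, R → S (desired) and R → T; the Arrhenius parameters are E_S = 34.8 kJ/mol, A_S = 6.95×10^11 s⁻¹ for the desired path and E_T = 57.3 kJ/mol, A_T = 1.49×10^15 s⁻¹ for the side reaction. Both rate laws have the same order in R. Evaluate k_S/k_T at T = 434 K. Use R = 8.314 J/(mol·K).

0.238

With equal orders, S_{S/T} = k_S/k_T = (A_S/A_T)·exp[(E_T−E_S)/(RT)].
(E_T−E_S)/(RT) = (57.3−34.8)×10³/(8.314×434) = 22500/3608 = 6.236.
k_S/k_T = (6.95×10^11/1.49×10^15)·exp(6.236) = 4.664×10^-4 × 510.6 = 0.238.
Since E_S < E_T, lowering the temperature improves selectivity toward S.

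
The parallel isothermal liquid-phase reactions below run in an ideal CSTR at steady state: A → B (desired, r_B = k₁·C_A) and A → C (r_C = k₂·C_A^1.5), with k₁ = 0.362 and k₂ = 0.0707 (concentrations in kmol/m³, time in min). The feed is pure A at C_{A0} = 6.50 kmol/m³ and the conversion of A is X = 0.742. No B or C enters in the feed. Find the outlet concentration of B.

3.85 kmol/m³

Exit C_A = C_{A0}(1−X) = 6.50×0.258 = 1.677 kmol/m³.
Rates in a CSTR are evaluated at the outlet concentration: r_B = 0.362×1.677 = 0.6071, r_C = 0.0707×1.677^1.5 = 0.1535.
Fraction of consumed A going to B: r_B/(r_B+r_C) = 0.7981.
C_B = 0.7981·C_{A0}·X = 0.7981×6.50×0.742 = 3.85 kmol/m³.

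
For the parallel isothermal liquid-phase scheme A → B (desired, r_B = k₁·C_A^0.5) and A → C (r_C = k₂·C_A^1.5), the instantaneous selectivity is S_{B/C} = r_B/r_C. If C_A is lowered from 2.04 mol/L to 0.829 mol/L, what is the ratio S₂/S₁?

2.46

S_{B/C} = (k₁/k₂)·C_A⁻¹, so S₂/S₁ = (C_{A,2}/C_{A,1})⁻¹.
= 2.04/0.829 = 2.46.
Selectivity toward B rises as C_A falls — low-concentration operation is favoured.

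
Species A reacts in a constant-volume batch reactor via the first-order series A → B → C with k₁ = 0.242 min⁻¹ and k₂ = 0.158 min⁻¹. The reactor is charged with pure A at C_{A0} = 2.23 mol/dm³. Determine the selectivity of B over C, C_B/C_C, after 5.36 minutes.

1.61

For first-order series with pure A initially, C_B(t) = k₁C_{A0}/(k₂−k₁)·(e^(−k₁t) − e^(−k₂t)).
e^(−k₁t) = e^(−0.242×5.36) = e^(−1.297) = 0.2733; e^(−k₂t) = e^(−0.8469) = 0.4288.
C_B = 0.242×2.23/(0.158−0.242) × (0.2733−0.4288) = (-6.425)×(-0.1554) = 0.9986 mol/dm³.
C_A = C_{A0}e^(−k₁t) = 0.6095 mol/dm³, so C_C = C_{A0}−C_A−C_B = 0.6219 mol/dm³; C_B/C_C = 1.61.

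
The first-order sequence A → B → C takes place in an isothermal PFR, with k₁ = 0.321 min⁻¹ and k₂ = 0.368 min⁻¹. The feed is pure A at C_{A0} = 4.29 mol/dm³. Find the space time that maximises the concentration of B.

For first-order series the maximum of C_B occurs at τ_opt = ln(k₂/k₁)/(k₂−k₁).
= ln(0.368/0.321)/(0.368−0.321) = ln(1.146)/0.04700 = 0.1366/0.04700 = 2.91 min.

2.91 min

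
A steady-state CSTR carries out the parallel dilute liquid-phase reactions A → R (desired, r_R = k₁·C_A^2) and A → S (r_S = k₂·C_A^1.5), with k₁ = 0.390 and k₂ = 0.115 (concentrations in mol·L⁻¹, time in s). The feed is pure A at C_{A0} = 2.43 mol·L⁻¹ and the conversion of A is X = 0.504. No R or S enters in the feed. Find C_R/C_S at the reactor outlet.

Exit C_A = C_{A0}(1−X) = 2.43×0.496 = 1.205 mol·L⁻¹.
In a CSTR the entire volume is at exit conditions, so r_R = 0.390×1.205^2 = 0.5666 and r_S = 0.115×1.205^1.5 = 0.1522.
Overall selectivity = C_R/C_S = r_Rτ/(r_Sτ) = r_R/r_S = 3.72.

3.72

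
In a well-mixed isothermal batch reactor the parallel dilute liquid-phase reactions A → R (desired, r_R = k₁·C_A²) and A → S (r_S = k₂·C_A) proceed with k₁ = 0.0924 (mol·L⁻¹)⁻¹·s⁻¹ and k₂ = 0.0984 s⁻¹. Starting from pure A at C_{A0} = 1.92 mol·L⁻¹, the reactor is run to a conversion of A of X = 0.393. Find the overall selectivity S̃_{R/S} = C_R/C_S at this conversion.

1.43

C_A = C_{A0}(1−X) = 1.165 mol·L⁻¹.
Along a PFR/batch, dC_S/dC_A = −r_S/(r_R+r_S) = −k₂/(k₂+k₁·C_A).
Integrating from C_{A0} to C_A: C_S = (0.0984/0.0924)·ln[(0.0984+0.0924·1.92)/(0.0984+0.0924·1.17)] = 1.065·ln(0.2758/0.2061) = 0.3103 mol·L⁻¹.
Then C_R = (C_{A0}−C_A) − C_S = 0.7546 − 0.3103 = 0.4442 mol·L⁻¹.
S̃_{R/S} = C_R/C_S = 0.4442/0.3103 = 1.43.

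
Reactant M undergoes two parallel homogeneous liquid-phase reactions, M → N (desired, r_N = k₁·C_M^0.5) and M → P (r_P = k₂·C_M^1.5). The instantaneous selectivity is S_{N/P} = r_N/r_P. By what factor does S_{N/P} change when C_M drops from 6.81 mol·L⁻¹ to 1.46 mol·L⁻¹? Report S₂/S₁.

4.66

S_{N/P} = (k₁/k₂)·C_M⁻¹, so S₂/S₁ = (C_{M,2}/C_{M,1})⁻¹.
= 6.81/1.46 = 4.66.
Selectivity toward N rises as C_M falls — low-concentration operation is favoured.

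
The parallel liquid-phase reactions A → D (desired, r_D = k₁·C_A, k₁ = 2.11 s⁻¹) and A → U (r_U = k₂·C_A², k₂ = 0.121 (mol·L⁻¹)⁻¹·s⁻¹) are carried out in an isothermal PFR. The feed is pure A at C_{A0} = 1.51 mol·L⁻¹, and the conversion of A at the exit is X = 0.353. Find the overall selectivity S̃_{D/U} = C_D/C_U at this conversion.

C_A = C_{A0}(1−X) = 0.9770 mol·L⁻¹.
Along a PFR/batch, dC_D/dC_A = −r_D/(r_D+r_U) = −k₁/(k₁+k₂·C_A).
Integrating from C_{A0} to C_A: C_D = (2.11/0.121)·ln[(2.11+0.121·1.51)/(2.11+0.121·0.977)] = 17.44·ln(2.293/2.228) = 0.4976 mol·L⁻¹.
C_U = (C_{A0}−C_A)−C_D = 0.03545 mol·L⁻¹; S̃_{D/U} = 0.4976/0.03545 = 14.0.

14.0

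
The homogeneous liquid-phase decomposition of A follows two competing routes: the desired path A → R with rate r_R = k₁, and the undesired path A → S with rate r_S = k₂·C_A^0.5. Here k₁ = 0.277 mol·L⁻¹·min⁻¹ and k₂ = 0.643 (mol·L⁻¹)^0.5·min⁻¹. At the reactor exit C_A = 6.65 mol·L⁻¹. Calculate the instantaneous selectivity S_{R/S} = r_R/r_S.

0.167

S_{R/S} = r_R/r_S = (k₁)/(k₂·C_A^0.5) = (k₁/k₂)·C_A^-0.5.
= (0.277) / (0.643×6.650^0.5) = 0.2770/1.658 = 0.167.
The undesired path is higher order in A, so low C_A (CSTR or dilute feed) favours R.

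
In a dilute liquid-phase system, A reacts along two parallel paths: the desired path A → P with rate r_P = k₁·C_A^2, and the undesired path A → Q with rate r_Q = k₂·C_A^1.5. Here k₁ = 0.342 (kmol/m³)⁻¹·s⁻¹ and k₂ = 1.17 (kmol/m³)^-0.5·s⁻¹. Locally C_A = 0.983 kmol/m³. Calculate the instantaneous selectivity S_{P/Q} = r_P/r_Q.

S_{P/Q} = r_P/r_Q = (k₁·C_A^2)/(k₂·C_A^1.5) = (k₁/k₂)·C_A^0.5.
= (0.342×0.9830^2) / (1.17×0.9830^1.5) = 0.3305/1.140 = 0.290.
Since the desired path is higher order in A, keeping C_A high (PFR or concentrated feed) favours P.

0.290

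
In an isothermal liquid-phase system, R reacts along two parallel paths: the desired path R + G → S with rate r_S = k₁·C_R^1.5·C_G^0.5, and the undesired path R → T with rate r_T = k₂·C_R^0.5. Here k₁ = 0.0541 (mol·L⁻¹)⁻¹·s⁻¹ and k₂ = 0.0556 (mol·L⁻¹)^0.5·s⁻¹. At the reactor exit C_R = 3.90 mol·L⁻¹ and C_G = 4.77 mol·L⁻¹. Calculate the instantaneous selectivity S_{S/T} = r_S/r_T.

8.29

S_{S/T} = r_S/r_T = (k₁·C_R^1.5·C_G^0.5)/(k₂·C_R^0.5) = (k₁/k₂)·C_R·C_G^0.5.
= (0.0541×3.900^1.5×4.770^0.5) / (0.0556×3.900^0.5) = 0.9100/0.1098 = 8.29.
Since the desired path is higher order in R, keeping C_R high (PFR or concentrated feed) favours S.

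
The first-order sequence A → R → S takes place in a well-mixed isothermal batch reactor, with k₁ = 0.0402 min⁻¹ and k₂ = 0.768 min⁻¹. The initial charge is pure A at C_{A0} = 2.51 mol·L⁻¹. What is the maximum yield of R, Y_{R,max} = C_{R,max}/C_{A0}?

0.0445

Evaluating C_R at t_opt = ln(k₂/k₁)/(k₂−k₁) gives C_{R,max}/C_{A0} = (k₁/k₂)^[k₂/(k₂−k₁)].
= (0.0402/0.768)^(0.768/(0.768−0.0402)) = (0.05234)^(1.055) = 0.04447.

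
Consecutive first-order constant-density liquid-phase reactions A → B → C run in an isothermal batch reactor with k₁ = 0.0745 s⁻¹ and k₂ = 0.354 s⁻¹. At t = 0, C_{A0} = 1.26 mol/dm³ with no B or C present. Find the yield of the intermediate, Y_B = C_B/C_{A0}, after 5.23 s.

Solving the coupled first-order balances gives C_B(t) = [k₁/(k₂−k₁)]·C_{A0}·(e^(−k₁t) − e^(−k₂t)).
e^(−k₁t) = e^(−0.0745×5.23) = e^(−0.3896) = 0.6773; e^(−k₂t) = e^(−1.851) = 0.1570.
C_B = 0.0745×1.26/(0.354−0.0745) × (0.6773−0.1570) = 0.3358×0.5203 = 0.1747 mol/dm³.
Y_B = C_B/C_{A0} = 0.1747/1.26 = 0.139.

0.139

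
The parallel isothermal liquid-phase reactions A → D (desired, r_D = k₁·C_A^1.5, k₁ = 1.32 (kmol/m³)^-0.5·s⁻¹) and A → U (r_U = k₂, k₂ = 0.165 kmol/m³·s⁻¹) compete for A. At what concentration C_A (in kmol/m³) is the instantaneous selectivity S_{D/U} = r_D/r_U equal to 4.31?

S_{D/U} = (k₁/k₂)·C_A^1.5 ⇒ C_A = (S·k₂/k₁)^(1/1.5).
= (4.31×0.165/1.32)^(0.6667) = (0.5387)^(0.6667) = 0.662 kmol/m³.

0.662 kmol/m³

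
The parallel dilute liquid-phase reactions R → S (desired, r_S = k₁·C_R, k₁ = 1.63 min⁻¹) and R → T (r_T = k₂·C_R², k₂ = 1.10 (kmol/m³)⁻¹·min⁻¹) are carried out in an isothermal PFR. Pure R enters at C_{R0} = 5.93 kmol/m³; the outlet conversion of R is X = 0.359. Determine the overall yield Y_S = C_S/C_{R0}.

0.0846

C_R = C_{R0}(1−X) = 3.801 kmol/m³.
Along a PFR/batch, dC_S/dC_R = −r_S/(r_S+r_T) = −k₁/(k₁+k₂·C_R).
Integrating from C_{R0} to C_R: C_S = (1.63/1.10)·ln[(1.63+1.10·5.93)/(1.63+1.10·3.80)] = 1.482·ln(8.153/5.811) = 0.5017 kmol/m³.
Y_S = C_S/C_{R0} = 0.5017/5.93 = 0.0846.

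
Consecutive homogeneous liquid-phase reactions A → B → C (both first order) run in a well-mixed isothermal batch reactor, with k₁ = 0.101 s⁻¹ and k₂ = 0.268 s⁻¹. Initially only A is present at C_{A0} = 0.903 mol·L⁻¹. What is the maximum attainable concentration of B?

0.189 mol·L⁻¹

For a first-order series the maximum intermediate yield is C_{B,max}/C_{A0} = (k₁/k₂)^[k₂/(k₂−k₁)].
= (0.101/0.268)^(0.268/(0.268−0.101)) = (0.3769)^(1.605) = 0.2089.
C_{B,max} = 0.2089×0.903 = 0.189 mol·L⁻¹.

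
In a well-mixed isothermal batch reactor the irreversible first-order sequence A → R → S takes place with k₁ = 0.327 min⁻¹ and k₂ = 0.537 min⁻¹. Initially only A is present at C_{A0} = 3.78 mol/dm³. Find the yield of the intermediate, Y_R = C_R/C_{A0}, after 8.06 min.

0.0911

For first-order series with pure A initially, C_R(t) = k₁C_{A0}/(k₂−k₁)·(e^(−k₁t) − e^(−k₂t)).
e^(−k₁t) = e^(−0.327×8.06) = e^(−2.636) = 0.07167; e^(−k₂t) = e^(−4.328) = 0.01319.
C_R = 0.327×3.78/(0.537−0.327) × (0.07167−0.01319) = 5.886×0.05848 = 0.3442 mol/dm³.
Y_R = C_R/C_{A0} = 0.3442/3.78 = 0.0911.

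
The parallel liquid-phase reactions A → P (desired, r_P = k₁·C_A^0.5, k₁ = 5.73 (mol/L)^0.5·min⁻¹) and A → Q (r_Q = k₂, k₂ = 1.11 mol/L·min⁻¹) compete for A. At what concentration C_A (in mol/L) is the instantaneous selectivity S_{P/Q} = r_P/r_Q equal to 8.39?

2.64 mol/L

S_{P/Q} = (k₁/k₂)·C_A^0.5 ⇒ C_A = (S·k₂/k₁)^(2).
= (8.39×1.11/5.73)^(2) = (1.625)^(2) = 2.64 mol/L.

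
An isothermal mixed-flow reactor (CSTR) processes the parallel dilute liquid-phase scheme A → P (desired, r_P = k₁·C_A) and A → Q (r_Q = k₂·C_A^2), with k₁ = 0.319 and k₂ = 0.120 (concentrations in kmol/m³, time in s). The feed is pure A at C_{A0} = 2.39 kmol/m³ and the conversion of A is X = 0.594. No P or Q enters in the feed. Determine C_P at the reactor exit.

1.04 kmol/m³

Exit C_A = C_{A0}(1−X) = 2.39×0.406 = 0.9703 kmol/m³.
Rates in a CSTR are evaluated at the outlet concentration: r_P = 0.319×0.9703 = 0.3095, r_Q = 0.120×0.9703^2 = 0.1130.
Fraction of consumed A going to P: r_P/(r_P+r_Q) = 0.7326.
C_P = 0.7326·C_{A0}·X = 0.7326×2.39×0.594 = 1.04 kmol/m³.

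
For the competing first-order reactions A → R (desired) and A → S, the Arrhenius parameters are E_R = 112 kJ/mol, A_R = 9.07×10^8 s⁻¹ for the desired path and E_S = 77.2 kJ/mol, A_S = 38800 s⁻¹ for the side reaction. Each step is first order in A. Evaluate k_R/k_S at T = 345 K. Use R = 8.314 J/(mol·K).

0.126

With equal orders, S_{R/S} = k_R/k_S = (A_R/A_S)·exp[(E_S−E_R)/(RT)].
(E_S−E_R)/(RT) = (77.2−112)×10³/(8.314×345) = -34800/2868 = -12.13.
k_R/k_S = (9.07×10^8/38800)·exp(-12.13) = 23376 × 5.382×10^-6 = 0.126.
Since E_R > E_S, raising the temperature improves selectivity toward R.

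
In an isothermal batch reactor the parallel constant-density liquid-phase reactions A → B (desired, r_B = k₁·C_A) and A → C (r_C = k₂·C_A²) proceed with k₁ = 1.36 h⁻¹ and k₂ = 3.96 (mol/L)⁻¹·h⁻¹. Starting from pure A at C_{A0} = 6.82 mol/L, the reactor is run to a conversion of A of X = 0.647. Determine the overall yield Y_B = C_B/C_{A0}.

0.0482

C_A = C_{A0}(1−X) = 2.407 mol/L.
Along a PFR/batch, dC_B/dC_A = −r_B/(r_B+r_C) = −k₁/(k₁+k₂·C_A).
Integrating from C_{A0} to C_A: C_B = (1.36/3.96)·ln[(1.36+3.96·6.82)/(1.36+3.96·2.41)] = 0.3434·ln(28.37/10.89) = 0.3287 mol/L.
Y_B = C_B/C_{A0} = 0.3287/6.82 = 0.0482.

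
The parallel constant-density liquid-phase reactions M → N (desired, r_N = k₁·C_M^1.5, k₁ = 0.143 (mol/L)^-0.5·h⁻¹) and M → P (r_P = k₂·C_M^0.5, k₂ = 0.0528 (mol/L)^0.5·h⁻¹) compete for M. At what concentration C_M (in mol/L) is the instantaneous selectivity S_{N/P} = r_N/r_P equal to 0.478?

0.176 mol/L

S_{N/P} = (k₁/k₂)·C_M ⇒ C_M = S·k₂/k₁.
= 0.478×0.0528/0.143 = 0.176 mol/L.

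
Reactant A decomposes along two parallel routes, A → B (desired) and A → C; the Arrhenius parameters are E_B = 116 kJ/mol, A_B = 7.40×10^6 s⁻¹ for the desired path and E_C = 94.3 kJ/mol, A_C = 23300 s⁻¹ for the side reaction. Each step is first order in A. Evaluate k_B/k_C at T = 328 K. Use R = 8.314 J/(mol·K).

0.111

k_B/k_C = (A_B/A_C)·exp[−(E_B−E_C)/(RT)] = (A_B/A_C)·exp[(E_C−E_B)/(RT)].
(E_C−E_B)/(RT) = (94.3−116)×10³/(8.314×328) = -21700/2727 = -7.957.
k_B/k_C = (7.40×10^6/23300)·exp(-7.957) = 317.6 × 3.500×10^-4 = 0.111.
Since E_B > E_C, raising the temperature improves selectivity toward B.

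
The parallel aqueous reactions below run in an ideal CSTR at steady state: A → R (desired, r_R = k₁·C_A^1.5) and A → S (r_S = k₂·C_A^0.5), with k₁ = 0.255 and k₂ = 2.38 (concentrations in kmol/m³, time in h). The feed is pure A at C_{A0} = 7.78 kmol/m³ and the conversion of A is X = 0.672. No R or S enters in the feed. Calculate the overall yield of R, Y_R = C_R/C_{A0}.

0.144

Exit C_A = C_{A0}(1−X) = 7.78×0.328 = 2.552 kmol/m³.
Rates in a CSTR are evaluated at the outlet concentration: r_R = 0.255×2.552^1.5 = 1.039, r_S = 2.38×2.552^0.5 = 3.802.
Fraction of consumed A going to R: r_R/(r_R+r_S) = 0.2147.
C_R = 0.2147·C_{A0}·X = 0.2147×7.78×0.672 = 1.12 kmol/m³; Y_R = C_R/C_{A0} = 0.144.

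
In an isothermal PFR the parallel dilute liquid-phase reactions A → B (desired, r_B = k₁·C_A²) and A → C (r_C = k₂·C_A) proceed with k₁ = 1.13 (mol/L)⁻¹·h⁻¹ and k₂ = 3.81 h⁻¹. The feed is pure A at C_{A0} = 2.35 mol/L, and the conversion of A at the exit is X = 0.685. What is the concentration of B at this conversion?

0.496 mol/L

C_A = C_{A0}(1−X) = 0.7402 mol/L.
Along a PFR/batch, dC_C/dC_A = −r_C/(r_B+r_C) = −k₂/(k₂+k₁·C_A).
Integrating from C_{A0} to C_A: C_C = (3.81/1.13)·ln[(3.81+1.13·2.35)/(3.81+1.13·0.740)] = 3.372·ln(6.466/4.646) = 1.114 mol/L.
Then C_B = (C_{A0}−C_A) − C_C = 1.610 − 1.114 = 0.4958 mol/L.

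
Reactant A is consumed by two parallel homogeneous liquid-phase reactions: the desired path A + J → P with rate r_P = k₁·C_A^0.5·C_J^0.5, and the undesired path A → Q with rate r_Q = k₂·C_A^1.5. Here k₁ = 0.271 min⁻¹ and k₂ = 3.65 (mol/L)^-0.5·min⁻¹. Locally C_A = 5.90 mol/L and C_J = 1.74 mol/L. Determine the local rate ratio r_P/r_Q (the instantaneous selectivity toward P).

S_{P/Q} = r_P/r_Q = (k₁·C_A^0.5·C_J^0.5)/(k₂·C_A^1.5) = (k₁/k₂)·C_A⁻¹·C_J^0.5.
= (0.271×5.900^0.5×1.740^0.5) / (3.65×5.900^1.5) = 0.8683/52.31 = 0.0166.
The undesired path is higher order in A, so low C_A (CSTR or dilute feed) favours P.

0.0166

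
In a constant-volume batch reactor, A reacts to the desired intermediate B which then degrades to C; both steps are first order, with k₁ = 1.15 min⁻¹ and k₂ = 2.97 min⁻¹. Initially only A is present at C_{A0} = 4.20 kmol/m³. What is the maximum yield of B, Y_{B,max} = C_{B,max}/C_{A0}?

For a first-order series the maximum intermediate yield is C_{B,max}/C_{A0} = (k₁/k₂)^[k₂/(k₂−k₁)].
= (1.15/2.97)^(2.97/(2.97−1.15)) = (0.3872)^(1.632) = 0.2126.

0.213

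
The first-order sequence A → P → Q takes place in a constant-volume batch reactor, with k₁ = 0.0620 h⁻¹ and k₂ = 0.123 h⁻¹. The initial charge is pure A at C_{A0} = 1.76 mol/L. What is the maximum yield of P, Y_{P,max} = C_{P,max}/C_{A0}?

For a first-order series the maximum intermediate yield is C_{P,max}/C_{A0} = (k₁/k₂)^[k₂/(k₂−k₁)].
= (0.0620/0.123)^(0.123/(0.123−0.0620)) = (0.5041)^(2.016) = 0.2512.

0.251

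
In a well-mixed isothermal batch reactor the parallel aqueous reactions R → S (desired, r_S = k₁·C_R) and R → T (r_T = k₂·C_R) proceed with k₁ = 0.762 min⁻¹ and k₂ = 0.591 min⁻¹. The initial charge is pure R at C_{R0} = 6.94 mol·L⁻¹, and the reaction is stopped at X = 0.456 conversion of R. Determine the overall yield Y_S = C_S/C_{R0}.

C_R = C_{R0}(1−X) = 3.775 mol·L⁻¹.
Both paths are first order in R, so the instantaneous fraction to S is constant: dC_S/d(−C_R) = k₁/(k₁+k₂) = 0.5632.
C_S = 0.5632·(C_{R0}−C_R) = 0.5632×3.165 = 1.78 mol·L⁻¹.
Y_S = C_S/C_{R0} = 1.782/6.94 = 0.257.

0.257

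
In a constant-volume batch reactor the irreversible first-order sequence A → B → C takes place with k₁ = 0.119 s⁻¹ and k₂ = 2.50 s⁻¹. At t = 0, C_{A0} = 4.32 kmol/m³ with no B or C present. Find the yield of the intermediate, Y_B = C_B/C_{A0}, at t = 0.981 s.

Solving the coupled first-order balances gives C_B(t) = [k₁/(k₂−k₁)]·C_{A0}·(e^(−k₁t) − e^(−k₂t)).
e^(−k₁t) = e^(−0.119×0.981) = e^(−0.1167) = 0.8898; e^(−k₂t) = e^(−2.453) = 0.08608.
C_B = 0.119×4.32/(2.50−0.119) × (0.8898−0.08608) = 0.2159×0.8037 = 0.1735 kmol/m³.
Y_B = C_B/C_{A0} = 0.1735/4.32 = 0.0402.

0.0402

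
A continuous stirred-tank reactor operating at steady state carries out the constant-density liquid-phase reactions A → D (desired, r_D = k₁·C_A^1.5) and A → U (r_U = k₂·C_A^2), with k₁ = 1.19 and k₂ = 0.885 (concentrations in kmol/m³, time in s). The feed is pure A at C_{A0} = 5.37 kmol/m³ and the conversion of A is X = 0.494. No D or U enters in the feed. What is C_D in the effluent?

1.19 kmol/m³

Exit C_A = C_{A0}(1−X) = 5.37×0.506 = 2.717 kmol/m³.
Rates in a CSTR are evaluated at the outlet concentration: r_D = 1.19×2.717^1.5 = 5.330, r_U = 0.885×2.717^2 = 6.534.
Fraction of consumed A going to D: r_D/(r_D+r_U) = 0.4493.
C_D = 0.4493·C_{A0}·X = 0.4493×5.37×0.494 = 1.19 kmol/m³.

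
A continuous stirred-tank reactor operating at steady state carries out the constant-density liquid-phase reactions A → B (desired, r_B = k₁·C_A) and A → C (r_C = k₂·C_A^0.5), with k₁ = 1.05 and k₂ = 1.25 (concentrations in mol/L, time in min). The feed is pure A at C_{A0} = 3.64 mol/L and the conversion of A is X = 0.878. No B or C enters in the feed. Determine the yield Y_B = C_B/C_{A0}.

0.315

Exit C_A = C_{A0}(1−X) = 3.64×0.122 = 0.4441 mol/L.
Rates in a CSTR are evaluated at the outlet concentration: r_B = 1.05×0.4441 = 0.4663, r_C = 1.25×0.4441^0.5 = 0.8330.
Fraction of consumed A going to B: r_B/(r_B+r_C) = 0.3589.
C_B = 0.3589·C_{A0}·X = 0.3589×3.64×0.878 = 1.15 mol/L; Y_B = C_B/C_{A0} = 0.315.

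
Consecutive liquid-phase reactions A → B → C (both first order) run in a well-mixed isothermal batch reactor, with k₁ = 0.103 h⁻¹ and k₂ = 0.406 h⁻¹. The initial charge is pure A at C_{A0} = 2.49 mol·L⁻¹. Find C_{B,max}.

Evaluating C_B at t_opt = ln(k₂/k₁)/(k₂−k₁) gives C_{B,max}/C_{A0} = (k₁/k₂)^[k₂/(k₂−k₁)].
= (0.103/0.406)^(0.406/(0.406−0.103)) = (0.2537)^(1.340) = 0.1592.
C_{B,max} = 0.1592×2.49 = 0.396 mol·L⁻¹.

0.396 mol·L⁻¹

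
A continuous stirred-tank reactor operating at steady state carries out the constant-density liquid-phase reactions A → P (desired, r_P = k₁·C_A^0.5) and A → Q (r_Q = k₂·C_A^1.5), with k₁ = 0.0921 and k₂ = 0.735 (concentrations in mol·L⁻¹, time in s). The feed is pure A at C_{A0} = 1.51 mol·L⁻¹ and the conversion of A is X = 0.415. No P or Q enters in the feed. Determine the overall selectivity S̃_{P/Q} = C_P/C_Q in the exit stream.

Exit C_A = C_{A0}(1−X) = 1.51×0.585 = 0.8833 mol·L⁻¹.
A CSTR operates uniformly at the exit composition, giving r_P = 0.08656 and r_Q = 0.6102 (each k·C_A^n at C_A = 0.8833).
Overall selectivity = C_P/C_Q = r_Pτ/(r_Qτ) = r_P/r_Q = 0.142.

0.142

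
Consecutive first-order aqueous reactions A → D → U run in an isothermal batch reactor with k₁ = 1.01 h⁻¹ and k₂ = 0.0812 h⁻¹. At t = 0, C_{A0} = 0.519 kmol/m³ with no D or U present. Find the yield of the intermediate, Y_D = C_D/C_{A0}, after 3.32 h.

For first-order series with pure A initially, C_D(t) = k₁C_{A0}/(k₂−k₁)·(e^(−k₁t) − e^(−k₂t)).
e^(−k₁t) = e^(−1.01×3.32) = e^(−3.353) = 0.03497; e^(−k₂t) = e^(−0.2696) = 0.7637.
C_D = 1.01×0.519/(0.0812−1.01) × (0.03497−0.7637) = (-0.5644)×(-0.7287) = 0.4113 kmol/m³.
Y_D = C_D/C_{A0} = 0.4113/0.519 = 0.792.

0.792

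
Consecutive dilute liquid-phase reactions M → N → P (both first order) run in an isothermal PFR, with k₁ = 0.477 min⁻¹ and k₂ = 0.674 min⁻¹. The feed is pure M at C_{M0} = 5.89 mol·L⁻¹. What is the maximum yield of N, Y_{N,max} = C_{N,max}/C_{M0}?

0.306

For a first-order series the maximum intermediate yield is C_{N,max}/C_{M0} = (k₁/k₂)^[k₂/(k₂−k₁)].
= (0.477/0.674)^(0.674/(0.674−0.477)) = (0.7077)^(3.421) = 0.3064.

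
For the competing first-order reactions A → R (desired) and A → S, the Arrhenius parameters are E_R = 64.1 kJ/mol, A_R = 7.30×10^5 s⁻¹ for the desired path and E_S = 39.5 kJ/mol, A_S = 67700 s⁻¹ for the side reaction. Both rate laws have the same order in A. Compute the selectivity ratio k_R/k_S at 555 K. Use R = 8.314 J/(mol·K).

Since both paths have the same order in A, the concentration cancels and S_{R/S} = k_R/k_S = (A_R/A_S)·exp[(E_S−E_R)/(RT)].
(E_S−E_R)/(RT) = (39.5−64.1)×10³/(8.314×555) = -24600/4614 = -5.331.
k_R/k_S = (7.30×10^5/67700)·exp(-5.331) = 10.78 × 0.004838 = 0.0522.
Since E_R > E_S, raising the temperature improves selectivity toward R.

0.0522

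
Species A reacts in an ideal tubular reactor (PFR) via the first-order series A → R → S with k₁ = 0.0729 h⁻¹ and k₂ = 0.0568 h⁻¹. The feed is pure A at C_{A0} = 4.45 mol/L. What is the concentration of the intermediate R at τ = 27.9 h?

1.49 mol/L

The intermediate concentration in a first-order A→B→C sequence is C_R = k₁C_{A0}(e^(−k₁τ) − e^(−k₂τ))/(k₂−k₁).
e^(−k₁τ) = e^(−0.0729×27.9) = e^(−2.034) = 0.1308; e^(−k₂τ) = e^(−1.585) = 0.2050.
C_R = 0.0729×4.45/(0.0568−0.0729) × (0.1308−0.2050) = (-20.15)×(-0.07418) = 1.495 mol/L.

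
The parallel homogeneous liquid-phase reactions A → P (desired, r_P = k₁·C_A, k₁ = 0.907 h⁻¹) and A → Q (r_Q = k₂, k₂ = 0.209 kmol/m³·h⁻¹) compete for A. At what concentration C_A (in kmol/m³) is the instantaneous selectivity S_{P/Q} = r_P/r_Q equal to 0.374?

S_{P/Q} = (k₁/k₂)·C_A ⇒ C_A = S·k₂/k₁.
= 0.374×0.209/0.907 = 0.0862 kmol/m³.

0.0862 kmol/m³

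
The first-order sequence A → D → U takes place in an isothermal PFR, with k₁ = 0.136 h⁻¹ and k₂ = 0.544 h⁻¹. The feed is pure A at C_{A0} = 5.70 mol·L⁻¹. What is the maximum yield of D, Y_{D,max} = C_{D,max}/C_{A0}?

0.157

At the optimum, C_{D,max}/C_{A0} = (k₁/k₂)^[k₂/(k₂−k₁)].
= (0.136/0.544)^(0.544/(0.544−0.136)) = (0.2500)^(1.333) = 0.1575.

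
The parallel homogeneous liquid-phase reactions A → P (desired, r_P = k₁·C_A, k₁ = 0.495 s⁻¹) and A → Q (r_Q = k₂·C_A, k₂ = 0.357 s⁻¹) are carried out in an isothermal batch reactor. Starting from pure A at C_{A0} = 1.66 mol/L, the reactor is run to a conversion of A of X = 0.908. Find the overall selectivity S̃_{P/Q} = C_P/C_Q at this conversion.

C_A = C_{A0}(1−X) = 0.1527 mol/L.
Both paths are first order in A, so the instantaneous fraction to P is constant: dC_P/d(−C_A) = k₁/(k₁+k₂) = 0.5810.
C_P = 0.5810·(C_{A0}−C_A) = 0.5810×1.507 = 0.876 mol/L.
C_Q = (C_{A0}−C_A)−C_P = 0.6316 mol/L; S̃_{P/Q} = 0.8757/0.6316 = 1.39.

1.39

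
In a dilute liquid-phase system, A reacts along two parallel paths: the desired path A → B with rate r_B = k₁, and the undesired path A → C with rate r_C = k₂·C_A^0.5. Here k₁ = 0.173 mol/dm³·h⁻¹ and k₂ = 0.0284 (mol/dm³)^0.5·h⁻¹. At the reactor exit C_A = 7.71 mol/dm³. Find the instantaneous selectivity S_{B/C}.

2.19

S_{B/C} = r_B/r_C = (k₁)/(k₂·C_A^0.5) = (k₁/k₂)·C_A^-0.5.
= (0.173) / (0.0284×7.710^0.5) = 0.1730/0.07886 = 2.19.
The undesired path is higher order in A, so low C_A (CSTR or dilute feed) favours B.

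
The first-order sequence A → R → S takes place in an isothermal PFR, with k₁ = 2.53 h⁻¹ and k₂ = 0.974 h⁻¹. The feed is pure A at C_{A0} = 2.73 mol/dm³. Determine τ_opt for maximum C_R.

Setting dC_R/dτ = 0 gives τ_opt = ln(k₂/k₁)/(k₂−k₁).
= ln(0.974/2.53)/(0.974−2.53) = ln(0.3850)/-1.556 = -0.9546/-1.556 = 0.613 h.

0.613 h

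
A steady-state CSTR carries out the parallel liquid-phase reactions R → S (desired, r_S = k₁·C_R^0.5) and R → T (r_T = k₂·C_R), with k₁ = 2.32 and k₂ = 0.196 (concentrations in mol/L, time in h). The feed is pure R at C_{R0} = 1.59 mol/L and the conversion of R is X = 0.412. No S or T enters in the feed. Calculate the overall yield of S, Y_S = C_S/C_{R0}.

Exit C_R = C_{R0}(1−X) = 1.59×0.588 = 0.9349 mol/L.
In a CSTR the entire volume is at exit conditions, so r_S = 2.32×0.9349^0.5 = 2.243 and r_T = 0.196×0.9349 = 0.1832.
Fraction of consumed R going to S: r_S/(r_S+r_T) = 0.9245.
C_S = 0.9245·C_{R0}·X = 0.9245×1.59×0.412 = 0.606 mol/L; Y_S = C_S/C_{R0} = 0.381.

0.381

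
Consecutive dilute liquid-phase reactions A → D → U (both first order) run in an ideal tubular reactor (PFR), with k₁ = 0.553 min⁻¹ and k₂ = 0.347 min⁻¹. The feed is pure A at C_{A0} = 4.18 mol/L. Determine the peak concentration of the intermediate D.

1.91 mol/L

For a first-order series the maximum intermediate yield is C_{D,max}/C_{A0} = (k₁/k₂)^[k₂/(k₂−k₁)].
= (0.553/0.347)^(0.347/(0.347−0.553)) = (1.594)^(-1.684) = 0.4561.
C_{D,max} = 0.4561×4.18 = 1.91 mol/L.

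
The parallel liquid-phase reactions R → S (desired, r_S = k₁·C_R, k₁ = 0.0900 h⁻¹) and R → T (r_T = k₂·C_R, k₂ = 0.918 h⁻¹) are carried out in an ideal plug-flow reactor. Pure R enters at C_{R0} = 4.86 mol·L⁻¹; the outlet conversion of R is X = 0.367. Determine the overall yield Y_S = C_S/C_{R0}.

C_R = C_{R0}(1−X) = 3.076 mol·L⁻¹.
Both paths are first order in R, so the instantaneous fraction to S is constant: dC_S/d(−C_R) = k₁/(k₁+k₂) = 0.08929.
C_S = 0.08929·(C_{R0}−C_R) = 0.08929×1.784 = 0.159 mol·L⁻¹.
Y_S = C_S/C_{R0} = 0.1593/4.86 = 0.0328.

0.0328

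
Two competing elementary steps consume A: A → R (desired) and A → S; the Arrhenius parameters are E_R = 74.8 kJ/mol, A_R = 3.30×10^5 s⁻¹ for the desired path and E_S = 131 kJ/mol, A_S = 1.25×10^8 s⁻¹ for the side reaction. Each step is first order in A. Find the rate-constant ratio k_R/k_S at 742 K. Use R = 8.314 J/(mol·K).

23.9

Since both paths have the same order in A, the concentration cancels and S_{R/S} = k_R/k_S = (A_R/A_S)·exp[(E_S−E_R)/(RT)].
(E_S−E_R)/(RT) = (131−74.8)×10³/(8.314×742) = 56200/6169 = 9.110.
k_R/k_S = (3.30×10^5/1.25×10^8)·exp(9.110) = 0.002640 × 9046 = 23.9.
Since E_R < E_S, lowering the temperature improves selectivity toward R.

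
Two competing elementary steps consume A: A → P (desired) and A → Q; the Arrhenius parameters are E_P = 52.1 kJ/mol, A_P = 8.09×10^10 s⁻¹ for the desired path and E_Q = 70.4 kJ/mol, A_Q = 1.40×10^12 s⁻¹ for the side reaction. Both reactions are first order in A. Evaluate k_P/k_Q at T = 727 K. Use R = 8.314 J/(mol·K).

1.19

With equal orders, S_{P/Q} = k_P/k_Q = (A_P/A_Q)·exp[(E_Q−E_P)/(RT)].
(E_Q−E_P)/(RT) = (70.4−52.1)×10³/(8.314×727) = 18300/6044 = 3.028.
k_P/k_Q = (8.09×10^10/1.40×10^12)·exp(3.028) = 0.05779 × 20.65 = 1.19.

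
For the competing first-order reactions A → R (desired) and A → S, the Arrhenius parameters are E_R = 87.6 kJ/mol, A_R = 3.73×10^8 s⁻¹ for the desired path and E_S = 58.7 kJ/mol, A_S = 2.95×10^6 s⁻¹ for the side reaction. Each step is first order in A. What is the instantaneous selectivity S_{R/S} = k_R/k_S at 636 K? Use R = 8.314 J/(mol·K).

k_R/k_S = (A_R/A_S)·exp[−(E_R−E_S)/(RT)] = (A_R/A_S)·exp[(E_S−E_R)/(RT)].
(E_S−E_R)/(RT) = (58.7−87.6)×10³/(8.314×636) = -28900/5288 = -5.466.
k_R/k_S = (3.73×10^8/2.95×10^6)·exp(-5.466) = 126.4 × 0.004230 = 0.535.

0.535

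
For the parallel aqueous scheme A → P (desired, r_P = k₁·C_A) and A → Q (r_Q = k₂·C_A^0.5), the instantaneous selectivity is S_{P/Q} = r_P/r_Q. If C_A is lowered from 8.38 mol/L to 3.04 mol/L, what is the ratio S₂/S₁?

0.602

S_{P/Q} = (k₁/k₂)·C_A^0.5, so S₂/S₁ = (C_{A,2}/C_{A,1})^0.5.
= (3.04/8.38)^0.5 = (0.3628)^0.5 = 0.602.
Selectivity toward P falls as C_A falls — high-concentration operation is favoured.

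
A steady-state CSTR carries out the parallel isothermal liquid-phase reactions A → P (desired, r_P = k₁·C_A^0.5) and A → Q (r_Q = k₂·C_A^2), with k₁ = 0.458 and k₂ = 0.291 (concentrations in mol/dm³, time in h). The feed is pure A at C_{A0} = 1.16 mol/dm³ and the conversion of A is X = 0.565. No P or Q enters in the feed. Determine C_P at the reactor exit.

0.534 mol/dm³

Exit C_A = C_{A0}(1−X) = 1.16×0.435 = 0.5046 mol/dm³.
In a CSTR the entire volume is at exit conditions, so r_P = 0.458×0.5046^0.5 = 0.3253 and r_Q = 0.291×0.5046^2 = 0.07409.
Fraction of consumed A going to P: r_P/(r_P+r_Q) = 0.8145.
C_P = 0.8145·C_{A0}·X = 0.8145×1.16×0.565 = 0.534 mol/dm³.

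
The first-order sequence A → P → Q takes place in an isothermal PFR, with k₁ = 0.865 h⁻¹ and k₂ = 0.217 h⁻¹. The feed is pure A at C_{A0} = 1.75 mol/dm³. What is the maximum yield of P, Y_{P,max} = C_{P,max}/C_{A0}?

0.629

At the optimum, C_{P,max}/C_{A0} = (k₁/k₂)^[k₂/(k₂−k₁)].
= (0.865/0.217)^(0.217/(0.217−0.865)) = (3.986)^(-0.3349) = 0.6293.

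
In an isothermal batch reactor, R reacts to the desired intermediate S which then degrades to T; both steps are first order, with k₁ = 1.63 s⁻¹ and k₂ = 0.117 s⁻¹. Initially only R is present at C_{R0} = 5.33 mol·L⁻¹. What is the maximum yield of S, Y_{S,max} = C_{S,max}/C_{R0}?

0.816

For a first-order series the maximum intermediate yield is C_{S,max}/C_{R0} = (k₁/k₂)^[k₂/(k₂−k₁)].
= (1.63/0.117)^(0.117/(0.117−1.63)) = (13.93)^(-0.07733) = 0.8157.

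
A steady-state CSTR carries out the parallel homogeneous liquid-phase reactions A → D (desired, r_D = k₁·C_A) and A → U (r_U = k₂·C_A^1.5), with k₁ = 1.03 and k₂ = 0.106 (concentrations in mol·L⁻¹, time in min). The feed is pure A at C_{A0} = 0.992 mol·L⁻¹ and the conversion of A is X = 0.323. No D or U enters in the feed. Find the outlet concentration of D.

0.295 mol·L⁻¹

Exit C_A = C_{A0}(1−X) = 0.992×0.677 = 0.6716 mol·L⁻¹.
In a CSTR the entire volume is at exit conditions, so r_D = 1.03×0.6716 = 0.6917 and r_U = 0.106×0.6716^1.5 = 0.05834.
Fraction of consumed A going to D: r_D/(r_D+r_U) = 0.9222.
C_D = 0.9222·C_{A0}·X = 0.9222×0.992×0.323 = 0.295 mol·L⁻¹.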